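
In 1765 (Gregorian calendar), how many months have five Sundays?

A month of length L has five Sundays iff its first Sunday is on day ≤ L−28 (so day 1–3 in a 31-day month, 1–2 in a 30-day month, day 1 in a leap February).
Checking each month of 1765: Jan starts Tue (31d); Feb starts Fri (28d); Mar starts Fri (31d) ✓; Apr starts Mon (30d); May starts Wed (31d); Jun starts Sat (30d) ✓; Jul starts Mon (31d); Aug starts Thu (31d); Sep starts Sun (30d) ✓; Oct starts Tue (31d); Nov starts Fri (30d); Dec starts Sun (31d) ✓.
Five-Sunday months: March, June, September, December → 4.

4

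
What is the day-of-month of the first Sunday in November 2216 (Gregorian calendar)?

3

November 1, 2216 is a Friday, so the first Sunday is the 3rd.
The first Sunday is 3 + 0 = 3.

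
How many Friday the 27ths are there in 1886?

1

Check the 27th of each month of 1886: Jan 27: Wed, Feb 27: Sat, Mar 27: Sat, Apr 27: Tue, May 27: Thu, Jun 27: Sun, Jul 27: Tue, Aug 27: Fri, Sep 27: Mon, Oct 27: Wed, Nov 27: Sat, Dec 27: Mon.
Friday occurs in August — 1 month.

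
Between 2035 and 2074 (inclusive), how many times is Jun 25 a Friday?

5

Track Jun 25's weekday year by year (advancing +1, or +2 across a Feb 29):
  2035: Mon  2036: Wed (+2)  2037: Thu (+1)  2038: Fri (+1) ✓  2039: Sat (+1)
  2040: Mon (+2)  2041: Tue (+1)  2042: Wed (+1)  2043: Thu (+1)  2044: Sat (+2)
  2045: Sun (+1)  2046: Mon (+1)  2047: Tue (+1)  2048: Thu (+2)  … (12 more years) …
  2061: Sat (+1)  2062: Sun (+1)  2063: Mon (+1)  2064: Wed (+2)  2065: Thu (+1)
  2066: Fri (+1) ✓  2067: Sat (+1)  2068: Mon (+2)  2069: Tue (+1)  2070: Wed (+1)
  2071: Thu (+1)  2072: Sat (+2)  2073: Sun (+1)  2074: Mon (+1)
Friday years: 2038, 2049, 2055, 2060, 2066 — 5 in total.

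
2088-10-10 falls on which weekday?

January 1, 2088 is a Thursday.
October 10 is day 284 of the year, i.e. 283 days after Jan 1.
283 mod 7 = 3, so advance 3 weekdays from Thursday: Sunday.

Sunday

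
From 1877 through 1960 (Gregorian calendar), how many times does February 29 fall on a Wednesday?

3

Leap years in 1877–1960: 20 of them.
Feb 29 weekday advances by 5 (mod 7) from one leap year to the next four years later (or differs when a century non-leap intervenes).
Leap-day weekdays: 1880:Sun 1884:Fri 1888:Wed✓ 1892:Mon 1896:Sat 1904:Mon 1908:Sat 1912:Thu 1916:Tue 1920:Sun 1924:Fri 1928:Wed✓ 1932:Mon 1936:Sat 1940:Thu 1944:Tue 1948:Sun 1952:Fri 1956:Wed✓ 1960:Mon
Wednesday: 1888, 1928, 1956 → 3.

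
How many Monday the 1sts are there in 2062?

1

Check the 1st of each month of 2062: Jan 1: Sun, Feb 1: Wed, Mar 1: Wed, Apr 1: Sat, May 1: Mon, Jun 1: Thu, Jul 1: Sat, Aug 1: Tue, Sep 1: Fri, Oct 1: Sun, Nov 1: Wed, Dec 1: Fri.
Monday occurs in May — 1 month.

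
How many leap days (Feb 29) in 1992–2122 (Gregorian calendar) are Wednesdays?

5

Leap years in 1992–2122: 32 of them.
Feb 29 weekday advances by 5 (mod 7) from one leap year to the next four years later (or differs when a century non-leap intervenes).
Leap-day weekdays: 1992:Sat 1996:Thu 2000:Tue 2004:Sun 2008:Fri 2012:Wed✓ 2016:Mon 2020:Sat 2024:Thu 2028:Tue 2032:Sun 2036:Fri 2040:Wed✓ …(6 more)… 2068:Wed✓ 2072:Mon 2076:Sat 2080:Thu 2084:Tue 2088:Sun 2092:Fri 2096:Wed✓ 2104:Fri 2108:Wed✓ 2112:Mon 2116:Sat 2120:Thu
Wednesday: 2012, 2040, 2068, 2096, 2108 → 5.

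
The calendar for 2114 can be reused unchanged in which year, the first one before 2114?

Two years share a calendar iff Jan 1 falls on the same weekday and both are leap or both are common. 2114: Jan 1 is Monday, common year.
2113: Jan 1 Sunday, common
2112: Jan 1 Friday, leap
2111: Jan 1 Thursday, common
2110: Jan 1 Wednesday, common
2109: Jan 1 Tuesday, common
2108: Jan 1 Sunday, leap
2107: Jan 1 Saturday, common
2106: Jan 1 Friday, common
2105: Jan 1 Thursday, common
2104: Jan 1 Tuesday, leap
2103: Jan 1 Monday, common
2103 matches on both conditions.

2103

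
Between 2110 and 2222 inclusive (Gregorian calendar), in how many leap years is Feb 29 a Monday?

5

Leap years in 2110–2222: 27 of them.
Feb 29 weekday advances by 5 (mod 7) from one leap year to the next four years later (or differs when a century non-leap intervenes).
Leap-day weekdays: 2112:Mon✓ 2116:Sat 2120:Thu 2124:Tue 2128:Sun 2132:Fri 2136:Wed 2140:Mon✓ 2144:Sat 2148:Thu 2152:Tue 2156:Sun 2160:Fri 2164:Wed 2168:Mon✓ 2172:Sat 2176:Thu 2180:Tue 2184:Sun 2188:Fri 2192:Wed 2196:Mon✓ 2204:Wed 2208:Mon✓ 2212:Sat 2216:Thu 2220:Tue
Monday: 2112, 2140, 2168, 2196, 2208 → 5.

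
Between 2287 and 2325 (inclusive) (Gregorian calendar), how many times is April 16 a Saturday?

Track April 16's weekday year by year (advancing +1, or +2 across a Feb 29):
  2287: Sat ✓  2288: Mon (+2)  2289: Tue (+1)  2290: Wed (+1)  2291: Thu (+1)
  2292: Sat (+2) ✓  2293: Sun (+1)  2294: Mon (+1)  2295: Tue (+1)  2296: Thu (+2)
  2297: Fri (+1)  2298: Sat (+1) ✓  2299: Sun (+1)  2300: Mon (+1)  … (11 more years) …
  2312: Tue (+2)  2313: Wed (+1)  2314: Thu (+1)  2315: Fri (+1)  2316: Sun (+2)
  2317: Mon (+1)  2318: Tue (+1)  2319: Wed (+1)  2320: Fri (+2)  2321: Sat (+1) ✓
  2322: Sun (+1)  2323: Mon (+1)  2324: Wed (+2)  2325: Thu (+1)
Saturday years: 2287, 2292, 2298, 2304, 2310, 2321 — 6 in total.

6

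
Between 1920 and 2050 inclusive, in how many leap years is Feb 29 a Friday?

Leap years in 1920–2050: 33 of them.
Feb 29 weekday advances by 5 (mod 7) from one leap year to the next four years later (or differs when a century non-leap intervenes).
Leap-day weekdays: 1920:Sun 1924:Fri✓ 1928:Wed 1932:Mon 1936:Sat 1940:Thu 1944:Tue 1948:Sun 1952:Fri✓ 1956:Wed 1960:Mon 1964:Sat 1968:Thu …(7 more)… 2000:Tue 2004:Sun 2008:Fri✓ 2012:Wed 2016:Mon 2020:Sat 2024:Thu 2028:Tue 2032:Sun 2036:Fri✓ 2040:Wed 2044:Mon 2048:Sat
Friday: 1924, 1952, 1980, 2008, 2036 → 5.

5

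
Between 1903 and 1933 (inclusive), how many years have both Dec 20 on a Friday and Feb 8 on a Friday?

Check each year's weekday for Dec 20 and Feb 8:
  1903: Sun/Sun  1904: Tue/Mon  1905: Wed/Wed  1906: Thu/Thu  1907: Fri/Fri ✓  1908: Sun/Sat  1909: Mon/Mon  1910: Tue/Tue  1911: Wed/Wed  1912: Fri/Thu  1913: Sat/Sat  1914: Sun/Sun  1915: Mon/Mon  1916: Wed/Tue  …(3 more)…  1920: Mon/Sun  1921: Tue/Tue  1922: Wed/Wed  1923: Thu/Thu  1924: Sat/Fri  1925: Sun/Sun  1926: Mon/Mon  1927: Tue/Tue  1928: Thu/Wed  1929: Fri/Fri ✓  1930: Sat/Sat  1931: Sun/Sun  1932: Tue/Mon  1933: Wed/Wed
Both conditions hold in: 1907, 1918, 1929 — 3.

3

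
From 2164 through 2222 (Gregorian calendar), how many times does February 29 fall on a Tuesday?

2

Leap years in 2164–2222: 14 of them.
Feb 29 weekday advances by 5 (mod 7) from one leap year to the next four years later (or differs when a century non-leap intervenes).
Leap-day weekdays: 2164:Wed 2168:Mon 2172:Sat 2176:Thu 2180:Tue✓ 2184:Sun 2188:Fri 2192:Wed 2196:Mon 2204:Wed 2208:Mon 2212:Sat 2216:Thu 2220:Tue✓
Tuesday: 2180, 2220 → 2.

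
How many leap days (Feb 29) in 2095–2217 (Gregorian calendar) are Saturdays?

Leap years in 2095–2217: 29 of them.
Feb 29 weekday advances by 5 (mod 7) from one leap year to the next four years later (or differs when a century non-leap intervenes).
Leap-day weekdays: 2096:Wed 2104:Fri 2108:Wed 2112:Mon 2116:Sat✓ 2120:Thu 2124:Tue 2128:Sun 2132:Fri 2136:Wed 2140:Mon 2144:Sat✓ 2148:Thu …(3 more)… 2164:Wed 2168:Mon 2172:Sat✓ 2176:Thu 2180:Tue 2184:Sun 2188:Fri 2192:Wed 2196:Mon 2204:Wed 2208:Mon 2212:Sat✓ 2216:Thu
Saturday: 2116, 2144, 2172, 2212 → 4.

4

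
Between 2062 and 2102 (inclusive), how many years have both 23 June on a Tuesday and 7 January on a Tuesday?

1

Check each year's weekday for 23 June and 7 January:
  2062: Fri/Sat  2063: Sat/Sun  2064: Mon/Mon  2065: Tue/Wed  2066: Wed/Thu  2067: Thu/Fri  2068: Sat/Sat  2069: Sun/Mon  2070: Mon/Tue  2071: Tue/Wed  2072: Thu/Thu  2073: Fri/Sat  2074: Sat/Sun  2075: Sun/Mon  …(13 more)…  2089: Thu/Fri  2090: Fri/Sat  2091: Sat/Sun  2092: Mon/Mon  2093: Tue/Wed  2094: Wed/Thu  2095: Thu/Fri  2096: Sat/Sat  2097: Sun/Mon  2098: Mon/Tue  2099: Tue/Wed  2100: Wed/Thu  2101: Thu/Fri  2102: Fri/Sat
Both conditions hold in: 2076 — 1.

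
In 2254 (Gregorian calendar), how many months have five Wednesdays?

4

A month of length L has five Wednesdays iff its first Wednesday is on day ≤ L−28 (so day 1–3 in a 31-day month, 1–2 in a 30-day month, day 1 in a leap February).
Checking each month of 2254: Jan starts Sun (31d); Feb starts Wed (28d); Mar starts Wed (31d) ✓; Apr starts Sat (30d); May starts Mon (31d) ✓; Jun starts Thu (30d); Jul starts Sat (31d); Aug starts Tue (31d) ✓; Sep starts Fri (30d); Oct starts Sun (31d); Nov starts Wed (30d) ✓; Dec starts Fri (31d).
Five-Wednesday months: March, May, August, November → 4.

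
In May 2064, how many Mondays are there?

May 2064 has 31 days and begins on Thursday.
The first Monday is May 5.
Mondays fall on 5, 12, 19, 26 — that's 4.

4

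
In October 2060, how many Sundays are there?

October 2060 has 31 days and begins on Friday.
The first Sunday is October 3.
Sundays fall on 3, 10, 17, 24, 31 — that's 5.

5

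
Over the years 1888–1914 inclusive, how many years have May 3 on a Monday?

Track May 3's weekday year by year (advancing +1, or +2 across a Feb 29):
  1888: Thu  1889: Fri (+1)  1890: Sat (+1)  1891: Sun (+1)  1892: Tue (+2)
  1893: Wed (+1)  1894: Thu (+1)  1895: Fri (+1)  1896: Sun (+2)  1897: Mon (+1) ✓
  1898: Tue (+1)  1899: Wed (+1)  1900: Thu (+1)  1901: Fri (+1)  1902: Sat (+1)
  1903: Sun (+1)  1904: Tue (+2)  1905: Wed (+1)  1906: Thu (+1)  1907: Fri (+1)
  1908: Sun (+2)  1909: Mon (+1) ✓  1910: Tue (+1)  1911: Wed (+1)  1912: Fri (+2)
  1913: Sat (+1)  1914: Sun (+1)
Monday years: 1897, 1909 — 2 in total.

2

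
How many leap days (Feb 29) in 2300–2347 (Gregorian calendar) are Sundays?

Leap years in 2300–2347: 11 of them.
Feb 29 weekday advances by 5 (mod 7) from one leap year to the next four years later (or differs when a century non-leap intervenes).
Leap-day weekdays: 2304:Mon 2308:Sat 2312:Thu 2316:Tue 2320:Sun✓ 2324:Fri 2328:Wed 2332:Mon 2336:Sat 2340:Thu 2344:Tue
Sunday: 2320 → 1.

1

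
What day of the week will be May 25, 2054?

January 1, 2054 is a Thursday.
May 25 is day 145 of the year, i.e. 144 days after Jan 1.
144 mod 7 = 4, so advance 4 weekdays from Thursday: Monday.

Monday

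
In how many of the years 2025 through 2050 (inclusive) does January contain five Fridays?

January has 31 days; it has five Fridays when Friday falls among the first (month-length − 28) days — i.e. when January 1 is one of Friday/Thursday/Wednesday.
January 1 by year: 2025:Wed✓ 2026:Thu✓ 2027:Fri✓ 2028:Sat 2029:Mon 2030:Tue 2031:Wed✓ 2032:Thu✓ 2033:Sat 2034:Sun 2035:Mon 2036:Tue 2037:Thu✓ 2038:Fri✓ 2039:Sat 2040:Sun 2041:Tue 2042:Wed✓ 2043:Thu✓ 2044:Fri✓ 2045:Sun 2046:Mon 2047:Tue 2048:Wed✓ 2049:Fri✓ 2050:Sat
Years with five Fridays: 2025, 2026, 2027, 2031, 2032, 2037, 2038, 2042, 2043, 2044, 2048, 2049 → 12.

12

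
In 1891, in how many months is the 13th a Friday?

Check the 13th of each month of 1891: Jan 13: Tue, Feb 13: Fri, Mar 13: Fri, Apr 13: Mon, May 13: Wed, Jun 13: Sat, Jul 13: Mon, Aug 13: Thu, Sep 13: Sun, Oct 13: Tue, Nov 13: Fri, Dec 13: Sun.
Friday occurs in February, March, November — 3 months.

3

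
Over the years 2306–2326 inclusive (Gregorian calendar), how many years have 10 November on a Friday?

Track 10 November's weekday year by year (advancing +1, or +2 across a Feb 29):
  2306: Sat  2307: Sun (+1)  2308: Tue (+2)  2309: Wed (+1)  2310: Thu (+1)
  2311: Fri (+1) ✓  2312: Sun (+2)  2313: Mon (+1)  2314: Tue (+1)  2315: Wed (+1)
  2316: Fri (+2) ✓  2317: Sat (+1)  2318: Sun (+1)  2319: Mon (+1)  2320: Wed (+2)
  2321: Thu (+1)  2322: Fri (+1) ✓  2323: Sat (+1)  2324: Mon (+2)  2325: Tue (+1)
  2326: Wed (+1)
Friday years: 2311, 2316, 2322 — 3 in total.

3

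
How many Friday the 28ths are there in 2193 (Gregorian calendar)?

1

Check the 28th of each month of 2193: Jan 28: Mon, Feb 28: Thu, Mar 28: Thu, Apr 28: Sun, May 28: Tue, Jun 28: Fri, Jul 28: Sun, Aug 28: Wed, Sep 28: Sat, Oct 28: Mon, Nov 28: Thu, Dec 28: Sat.
Friday occurs in June — 1 month.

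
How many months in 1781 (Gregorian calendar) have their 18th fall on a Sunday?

Check the 18th of each month of 1781: Jan 18: Thu, Feb 18: Sun, Mar 18: Sun, Apr 18: Wed, May 18: Fri, Jun 18: Mon, Jul 18: Wed, Aug 18: Sat, Sep 18: Tue, Oct 18: Thu, Nov 18: Sun, Dec 18: Tue.
Sunday occurs in February, March, November — 3 months.

3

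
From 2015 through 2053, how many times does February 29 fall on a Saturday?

Leap years in 2015–2053: 10 of them.
Feb 29 weekday advances by 5 (mod 7) from one leap year to the next four years later (or differs when a century non-leap intervenes).
Leap-day weekdays: 2016:Mon 2020:Sat✓ 2024:Thu 2028:Tue 2032:Sun 2036:Fri 2040:Wed 2044:Mon 2048:Sat✓ 2052:Thu
Saturday: 2020, 2048 → 2.

2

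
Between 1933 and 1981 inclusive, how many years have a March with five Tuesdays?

March has 31 days; it has five Tuesdays when Tuesday falls among the first (month-length − 28) days — i.e. when March 1 is one of Tuesday/Monday/Sunday.
March 1 by year: 1933:Wed 1934:Thu 1935:Fri 1936:Sun✓ 1937:Mon✓ 1938:Tue✓ 1939:Wed 1940:Fri 1941:Sat 1942:Sun✓ 1943:Mon✓ 1944:Wed 1945:Thu 1946:Fri 1947:Sat …(19 more)… 1967:Wed 1968:Fri 1969:Sat 1970:Sun✓ 1971:Mon✓ 1972:Wed 1973:Thu 1974:Fri 1975:Sat 1976:Mon✓ 1977:Tue✓ 1978:Wed 1979:Thu 1980:Sat 1981:Sun✓
Years with five Tuesdays: 1936, 1937, 1938, 1942, 1943, 1948, 1949, 1953, 1954, 1955, 1959, 1960, 1964, 1965, 1966, 1970, 1971, 1976, 1977, 1981 → 20.

20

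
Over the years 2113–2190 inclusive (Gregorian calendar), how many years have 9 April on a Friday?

Track 9 April's weekday year by year (advancing +1, or +2 across a Feb 29):
  2113: Sun  2114: Mon (+1)  2115: Tue (+1)  2116: Thu (+2)  2117: Fri (+1) ✓
  2118: Sat (+1)  2119: Sun (+1)  2120: Tue (+2)  2121: Wed (+1)  2122: Thu (+1)
  2123: Fri (+1) ✓  2124: Sun (+2)  2125: Mon (+1)  2126: Tue (+1)  … (50 more years) …
  2177: Wed (+1)  2178: Thu (+1)  2179: Fri (+1) ✓  2180: Sun (+2)  2181: Mon (+1)
  2182: Tue (+1)  2183: Wed (+1)  2184: Fri (+2) ✓  2185: Sat (+1)  2186: Sun (+1)
  2187: Mon (+1)  2188: Wed (+2)  2189: Thu (+1)  2190: Fri (+1) ✓
Friday years: 2117, 2123, 2128, 2134, 2145, 2151, 2156, 2162, 2173, 2179, 2184, 2190 — 12 in total.

12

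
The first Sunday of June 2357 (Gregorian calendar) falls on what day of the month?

June 1, 2357 is a Saturday, so the first Sunday is the 2nd.
The first Sunday is 2 + 0 = 2.

2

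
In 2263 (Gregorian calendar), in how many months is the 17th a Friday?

2

Check the 17th of each month of 2263: Jan 17: Sat, Feb 17: Tue, Mar 17: Tue, Apr 17: Fri, May 17: Sun, Jun 17: Wed, Jul 17: Fri, Aug 17: Mon, Sep 17: Thu, Oct 17: Sat, Nov 17: Tue, Dec 17: Thu.
Friday occurs in April, July — 2 months.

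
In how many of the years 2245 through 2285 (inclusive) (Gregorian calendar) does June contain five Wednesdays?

11

June has 30 days; it has five Wednesdays when Wednesday falls among the first (month-length − 28) days — i.e. when June 1 is one of Wednesday/Tuesday.
June 1 by year: 2245:Sun 2246:Mon 2247:Tue✓ 2248:Thu 2249:Fri 2250:Sat 2251:Sun 2252:Tue✓ 2253:Wed✓ 2254:Thu 2255:Fri 2256:Sun 2257:Mon 2258:Tue✓ 2259:Wed✓ …(11 more)… 2271:Thu 2272:Sat 2273:Sun 2274:Mon 2275:Tue✓ 2276:Thu 2277:Fri 2278:Sat 2279:Sun 2280:Tue✓ 2281:Wed✓ 2282:Thu 2283:Fri 2284:Sun 2285:Mon
Years with five Wednesdays: 2247, 2252, 2253, 2258, 2259, 2264, 2269, 2270, 2275, 2280, 2281 → 11.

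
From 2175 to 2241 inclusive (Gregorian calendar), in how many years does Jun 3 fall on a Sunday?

Track Jun 3's weekday year by year (advancing +1, or +2 across a Feb 29):
  2175: Sat  2176: Mon (+2)  2177: Tue (+1)  2178: Wed (+1)  2179: Thu (+1)
  2180: Sat (+2)  2181: Sun (+1) ✓  2182: Mon (+1)  2183: Tue (+1)  2184: Thu (+2)
  2185: Fri (+1)  2186: Sat (+1)  2187: Sun (+1) ✓  2188: Tue (+2)  … (39 more years) …
  2228: Tue (+2)  2229: Wed (+1)  2230: Thu (+1)  2231: Fri (+1)  2232: Sun (+2) ✓
  2233: Mon (+1)  2234: Tue (+1)  2235: Wed (+1)  2236: Fri (+2)  2237: Sat (+1)
  2238: Sun (+1) ✓  2239: Mon (+1)  2240: Wed (+2)  2241: Thu (+1)
Sunday years: 2181, 2187, 2192, 2198, 2204, 2210, 2221, 2227, 2232, 2238 — 10 in total.

10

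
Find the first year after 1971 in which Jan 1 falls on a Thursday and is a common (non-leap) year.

1981

Jan 1 advances by 2 weekdays after a leap year and by 1 after a common year.
1971: Jan 1 is Friday.
1972: Saturday (leap)
1973: Monday
1974: Tuesday
1975: Wednesday
1976: Thursday (leap)
1977: Saturday
1978: Sunday
1979: Monday
1980: Tuesday (leap)
1981: Thursday
1981 begins on a Thursday and is a common year.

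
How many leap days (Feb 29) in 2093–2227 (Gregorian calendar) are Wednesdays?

6

Leap years in 2093–2227: 31 of them.
Feb 29 weekday advances by 5 (mod 7) from one leap year to the next four years later (or differs when a century non-leap intervenes).
Leap-day weekdays: 2096:Wed✓ 2104:Fri 2108:Wed✓ 2112:Mon 2116:Sat 2120:Thu 2124:Tue 2128:Sun 2132:Fri 2136:Wed✓ 2140:Mon 2144:Sat 2148:Thu …(5 more)… 2172:Sat 2176:Thu 2180:Tue 2184:Sun 2188:Fri 2192:Wed✓ 2196:Mon 2204:Wed✓ 2208:Mon 2212:Sat 2216:Thu 2220:Tue 2224:Sun
Wednesday: 2096, 2108, 2136, 2164, 2192, 2204 → 6.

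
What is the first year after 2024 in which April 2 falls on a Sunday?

From one year to the next, a fixed date's weekday advances by 1, or by 2 when a Feb 29 lies between the two dates.
2024: April 2 is Tuesday.
2025: Wednesday (+1)
2026: Thursday (+1)
2027: Friday (+1)
2028: Sunday (+2)
April 2 falls on a Sunday in 2028.

2028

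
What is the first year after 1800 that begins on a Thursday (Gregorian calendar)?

1801

Jan 1 advances by 2 weekdays after a leap year and by 1 after a common year.
1800: Jan 1 is Wednesday.
1801: Thursday
1801 begins on a Thursday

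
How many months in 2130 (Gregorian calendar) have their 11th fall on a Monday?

Check the 11th of each month of 2130: Jan 11: Wed, Feb 11: Sat, Mar 11: Sat, Apr 11: Tue, May 11: Thu, Jun 11: Sun, Jul 11: Tue, Aug 11: Fri, Sep 11: Mon, Oct 11: Wed, Nov 11: Sat, Dec 11: Mon.
Monday occurs in September, December — 2 months.

2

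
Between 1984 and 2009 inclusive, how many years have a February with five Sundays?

February has 28 days (29 in leap years); it has five Sundays when Sunday falls among the first (month-length − 28) days — i.e. when February 1 is Sunday in a leap year (never in a common year).
February 1 by year: 1984:Wed 1985:Fri 1986:Sat 1987:Sun 1988:Mon 1989:Wed 1990:Thu 1991:Fri 1992:Sat 1993:Mon 1994:Tue 1995:Wed 1996:Thu 1997:Sat 1998:Sun 1999:Mon 2000:Tue 2001:Thu 2002:Fri 2003:Sat 2004:Sun✓ 2005:Tue 2006:Wed 2007:Thu 2008:Fri 2009:Sun
Years with five Sundays: 2004 → 1.

1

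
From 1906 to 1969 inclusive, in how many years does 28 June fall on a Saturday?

9

Track 28 June's weekday year by year (advancing +1, or +2 across a Feb 29):
  1906: Thu  1907: Fri (+1)  1908: Sun (+2)  1909: Mon (+1)  1910: Tue (+1)
  1911: Wed (+1)  1912: Fri (+2)  1913: Sat (+1) ✓  1914: Sun (+1)  1915: Mon (+1)
  1916: Wed (+2)  1917: Thu (+1)  1918: Fri (+1)  1919: Sat (+1) ✓  … (36 more years) …
  1956: Thu (+2)  1957: Fri (+1)  1958: Sat (+1) ✓  1959: Sun (+1)  1960: Tue (+2)
  1961: Wed (+1)  1962: Thu (+1)  1963: Fri (+1)  1964: Sun (+2)  1965: Mon (+1)
  1966: Tue (+1)  1967: Wed (+1)  1968: Fri (+2)  1969: Sat (+1) ✓
Saturday years: 1913, 1919, 1924, 1930, 1941, 1947, 1952, 1958, 1969 — 9 in total.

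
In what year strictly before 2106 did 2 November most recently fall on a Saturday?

2097

From one year to the next, a fixed date's weekday advances by 1, or by 2 when a Feb 29 lies between the two dates.
2106: November 2 is Tuesday.
2105: Monday (−1)
2104: Sunday (−1)
2103: Friday (−2)
2102: Thursday (−1)
2101: Wednesday (−1)
2100: Tuesday (−1)
2099: Monday (−1)
2098: Sunday (−1)
2097: Saturday (−1)
2 November falls on a Saturday in 2097.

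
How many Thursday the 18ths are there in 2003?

2

Check the 18th of each month of 2003: Jan 18: Sat, Feb 18: Tue, Mar 18: Tue, Apr 18: Fri, May 18: Sun, Jun 18: Wed, Jul 18: Fri, Aug 18: Mon, Sep 18: Thu, Oct 18: Sat, Nov 18: Tue, Dec 18: Thu.
Thursday occurs in September, December — 2 months.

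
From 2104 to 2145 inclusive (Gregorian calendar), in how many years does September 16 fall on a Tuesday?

6

Track September 16's weekday year by year (advancing +1, or +2 across a Feb 29):
  2104: Tue ✓  2105: Wed (+1)  2106: Thu (+1)  2107: Fri (+1)  2108: Sun (+2)
  2109: Mon (+1)  2110: Tue (+1) ✓  2111: Wed (+1)  2112: Fri (+2)  2113: Sat (+1)
  2114: Sun (+1)  2115: Mon (+1)  2116: Wed (+2)  2117: Thu (+1)  … (14 more years) …
  2132: Tue (+2) ✓  2133: Wed (+1)  2134: Thu (+1)  2135: Fri (+1)  2136: Sun (+2)
  2137: Mon (+1)  2138: Tue (+1) ✓  2139: Wed (+1)  2140: Fri (+2)  2141: Sat (+1)
  2142: Sun (+1)  2143: Mon (+1)  2144: Wed (+2)  2145: Thu (+1)
Tuesday years: 2104, 2110, 2121, 2127, 2132, 2138 — 6 in total.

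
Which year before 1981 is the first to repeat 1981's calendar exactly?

Two years share a calendar iff Jan 1 falls on the same weekday and both are leap or both are common. 1981: Jan 1 is Thursday, common year.
1980: Jan 1 Tuesday, leap
1979: Jan 1 Monday, common
1978: Jan 1 Sunday, common
1977: Jan 1 Saturday, common
1976: Jan 1 Thursday, leap
1975: Jan 1 Wednesday, common
1974: Jan 1 Tuesday, common
1973: Jan 1 Monday, common
1972: Jan 1 Saturday, leap
1971: Jan 1 Friday, common
1970: Jan 1 Thursday, common
1970 matches on both conditions.

1970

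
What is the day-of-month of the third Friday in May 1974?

17

May 1, 1974 is a Wednesday, so the first Friday is the 3rd.
The third Friday is 3 + 14 = 17.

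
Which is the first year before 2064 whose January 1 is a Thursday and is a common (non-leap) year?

Jan 1 advances by 2 weekdays after a leap year and by 1 after a common year.
2064: Jan 1 is Tuesday (leap).
2063: Monday
2062: Sunday
2061: Saturday
2060: Thursday (leap)
2059: Wednesday
2058: Tuesday
2057: Monday
2056: Saturday (leap)
2055: Friday
2054: Thursday
2054 begins on a Thursday and is a common year.

2054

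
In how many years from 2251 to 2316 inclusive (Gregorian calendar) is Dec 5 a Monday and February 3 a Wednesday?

3

Check each year's weekday for Dec 5 and February 3:
  2251: Fri/Mon  2252: Sun/Tue  2253: Mon/Thu  2254: Tue/Fri  2255: Wed/Sat  2256: Fri/Sun  2257: Sat/Tue  2258: Sun/Wed  2259: Mon/Thu  2260: Wed/Fri  2261: Thu/Sun  2262: Fri/Mon  2263: Sat/Tue  2264: Mon/Wed ✓  …(38 more)…  2303: Sat/Tue  2304: Mon/Wed ✓  2305: Tue/Fri  2306: Wed/Sat  2307: Thu/Sun  2308: Sat/Mon  2309: Sun/Wed  2310: Mon/Thu  2311: Tue/Fri  2312: Thu/Sat  2313: Fri/Mon  2314: Sat/Tue  2315: Sun/Wed  2316: Tue/Thu
Both conditions hold in: 2264, 2292, 2304 — 3.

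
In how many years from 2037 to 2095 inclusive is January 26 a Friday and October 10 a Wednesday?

Check each year's weekday for January 26 and October 10:
  2037: Mon/Sat  2038: Tue/Sun  2039: Wed/Mon  2040: Thu/Wed  2041: Sat/Thu  2042: Sun/Fri  2043: Mon/Sat  2044: Tue/Mon  2045: Thu/Tue  2046: Fri/Wed ✓  2047: Sat/Thu  2048: Sun/Sat  2049: Tue/Sun  2050: Wed/Mon  …(31 more)…  2082: Mon/Sat  2083: Tue/Sun  2084: Wed/Tue  2085: Fri/Wed ✓  2086: Sat/Thu  2087: Sun/Fri  2088: Mon/Sun  2089: Wed/Mon  2090: Thu/Tue  2091: Fri/Wed ✓  2092: Sat/Fri  2093: Mon/Sat  2094: Tue/Sun  2095: Wed/Mon
Both conditions hold in: 2046, 2057, 2063, 2074, 2085, 2091 — 6.

6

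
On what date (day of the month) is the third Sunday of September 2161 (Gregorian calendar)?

September 1, 2161 is a Tuesday, so the first Sunday is the 6th.
The third Sunday is 6 + 14 = 20.

20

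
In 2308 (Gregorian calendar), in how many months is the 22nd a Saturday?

2

Check the 22nd of each month of 2308: Jan 22: Wed, Feb 22: Sat, Mar 22: Sun, Apr 22: Wed, May 22: Fri, Jun 22: Mon, Jul 22: Wed, Aug 22: Sat, Sep 22: Tue, Oct 22: Thu, Nov 22: Sun, Dec 22: Tue.
Saturday occurs in February, August — 2 months.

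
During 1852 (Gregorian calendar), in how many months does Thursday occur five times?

5

A month of length L has five Thursdays iff its first Thursday is on day ≤ L−28 (so day 1–3 in a 31-day month, 1–2 in a 30-day month, day 1 in a leap February).
Checking each month of 1852: Jan starts Thu (31d) ✓; Feb starts Sun (29d); Mar starts Mon (31d); Apr starts Thu (30d) ✓; May starts Sat (31d); Jun starts Tue (30d); Jul starts Thu (31d) ✓; Aug starts Sun (31d); Sep starts Wed (30d) ✓; Oct starts Fri (31d); Nov starts Mon (30d); Dec starts Wed (31d) ✓.
Five-Thursday months: January, April, July, September, December → 5.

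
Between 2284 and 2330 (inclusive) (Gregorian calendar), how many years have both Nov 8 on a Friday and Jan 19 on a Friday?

1

Check each year's weekday for Nov 8 and Jan 19:
  2284: Sat/Sat  2285: Sun/Mon  2286: Mon/Tue  2287: Tue/Wed  2288: Thu/Thu  2289: Fri/Sat  2290: Sat/Sun  2291: Sun/Mon  2292: Tue/Tue  2293: Wed/Thu  2294: Thu/Fri  2295: Fri/Sat  2296: Sun/Sun  2297: Mon/Tue  …(19 more)…  2317: Thu/Fri  2318: Fri/Sat  2319: Sat/Sun  2320: Mon/Mon  2321: Tue/Wed  2322: Wed/Thu  2323: Thu/Fri  2324: Sat/Sat  2325: Sun/Mon  2326: Mon/Tue  2327: Tue/Wed  2328: Thu/Thu  2329: Fri/Sat  2330: Sat/Sun
Both conditions hold in: 2312 — 1.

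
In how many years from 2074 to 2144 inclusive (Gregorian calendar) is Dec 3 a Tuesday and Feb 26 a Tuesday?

Check each year's weekday for Dec 3 and Feb 26:
  2074: Mon/Mon  2075: Tue/Tue ✓  2076: Thu/Wed  2077: Fri/Fri  2078: Sat/Sat  2079: Sun/Sun  2080: Tue/Mon  2081: Wed/Wed  2082: Thu/Thu  2083: Fri/Fri  2084: Sun/Sat  2085: Mon/Mon  2086: Tue/Tue ✓  2087: Wed/Wed  …(43 more)…  2131: Mon/Mon  2132: Wed/Tue  2133: Thu/Thu  2134: Fri/Fri  2135: Sat/Sat  2136: Mon/Sun  2137: Tue/Tue ✓  2138: Wed/Wed  2139: Thu/Thu  2140: Sat/Fri  2141: Sun/Sun  2142: Mon/Mon  2143: Tue/Tue ✓  2144: Thu/Wed
Both conditions hold in: 2075, 2086, 2097, 2109, 2115, 2126, 2137, 2143 — 8.

8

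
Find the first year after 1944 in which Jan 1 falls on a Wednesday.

1947

Jan 1 advances by 2 weekdays after a leap year and by 1 after a common year.
1944: Jan 1 is Saturday (leap).
1945: Monday
1946: Tuesday
1947: Wednesday
1947 begins on a Wednesday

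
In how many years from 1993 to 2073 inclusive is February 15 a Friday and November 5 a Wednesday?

3

Check each year's weekday for February 15 and November 5:
  1993: Mon/Fri  1994: Tue/Sat  1995: Wed/Sun  1996: Thu/Tue  1997: Sat/Wed  1998: Sun/Thu  1999: Mon/Fri  2000: Tue/Sun  2001: Thu/Mon  2002: Fri/Tue  2003: Sat/Wed  2004: Sun/Fri  2005: Tue/Sat  2006: Wed/Sun  …(53 more)…  2060: Sun/Fri  2061: Tue/Sat  2062: Wed/Sun  2063: Thu/Mon  2064: Fri/Wed ✓  2065: Sun/Thu  2066: Mon/Fri  2067: Tue/Sat  2068: Wed/Mon  2069: Fri/Tue  2070: Sat/Wed  2071: Sun/Thu  2072: Mon/Sat  2073: Wed/Sun
Both conditions hold in: 2008, 2036, 2064 — 3.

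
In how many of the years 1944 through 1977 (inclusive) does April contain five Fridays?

10

April has 30 days; it has five Fridays when Friday falls among the first (month-length − 28) days — i.e. when April 1 is one of Friday/Thursday.
April 1 by year: 1944:Sat 1945:Sun 1946:Mon 1947:Tue 1948:Thu✓ 1949:Fri✓ 1950:Sat 1951:Sun 1952:Tue 1953:Wed 1954:Thu✓ 1955:Fri✓ 1956:Sun 1957:Mon 1958:Tue …(4 more)… 1963:Mon 1964:Wed 1965:Thu✓ 1966:Fri✓ 1967:Sat 1968:Mon 1969:Tue 1970:Wed 1971:Thu✓ 1972:Sat 1973:Sun 1974:Mon 1975:Tue 1976:Thu✓ 1977:Fri✓
Years with five Fridays: 1948, 1949, 1954, 1955, 1960, 1965, 1966, 1971, 1976, 1977 → 10.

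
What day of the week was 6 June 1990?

Wednesday

January 1, 1990 is a Monday.
June 6 is day 157 of the year, i.e. 156 days after Jan 1.
156 mod 7 = 2, so advance 2 weekdays from Monday: Wednesday.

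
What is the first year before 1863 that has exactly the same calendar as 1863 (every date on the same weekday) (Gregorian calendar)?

1857

Two years share a calendar iff Jan 1 falls on the same weekday and both are leap or both are common. 1863: Jan 1 is Thursday, common year.
1862: Jan 1 Wednesday, common
1861: Jan 1 Tuesday, common
1860: Jan 1 Sunday, leap
1859: Jan 1 Saturday, common
1858: Jan 1 Friday, common
1857: Jan 1 Thursday, common
1857 matches on both conditions.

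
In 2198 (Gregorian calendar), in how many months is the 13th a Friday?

2

Check the 13th of each month of 2198: Jan 13: Sat, Feb 13: Tue, Mar 13: Tue, Apr 13: Fri, May 13: Sun, Jun 13: Wed, Jul 13: Fri, Aug 13: Mon, Sep 13: Thu, Oct 13: Sat, Nov 13: Tue, Dec 13: Thu.
Friday occurs in April, July — 2 months.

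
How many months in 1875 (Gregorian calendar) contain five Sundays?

4

A month of length L has five Sundays iff its first Sunday is on day ≤ L−28 (so day 1–3 in a 31-day month, 1–2 in a 30-day month, day 1 in a leap February).
Checking each month of 1875: Jan starts Fri (31d) ✓; Feb starts Mon (28d); Mar starts Mon (31d); Apr starts Thu (30d); May starts Sat (31d) ✓; Jun starts Tue (30d); Jul starts Thu (31d); Aug starts Sun (31d) ✓; Sep starts Wed (30d); Oct starts Fri (31d) ✓; Nov starts Mon (30d); Dec starts Wed (31d).
Five-Sunday months: January, May, August, October → 4.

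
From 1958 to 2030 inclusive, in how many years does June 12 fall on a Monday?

Track June 12's weekday year by year (advancing +1, or +2 across a Feb 29):
  1958: Thu  1959: Fri (+1)  1960: Sun (+2)  1961: Mon (+1) ✓  1962: Tue (+1)
  1963: Wed (+1)  1964: Fri (+2)  1965: Sat (+1)  1966: Sun (+1)  1967: Mon (+1) ✓
  1968: Wed (+2)  1969: Thu (+1)  1970: Fri (+1)  1971: Sat (+1)  … (45 more years) …
  2017: Mon (+1) ✓  2018: Tue (+1)  2019: Wed (+1)  2020: Fri (+2)  2021: Sat (+1)
  2022: Sun (+1)  2023: Mon (+1) ✓  2024: Wed (+2)  2025: Thu (+1)  2026: Fri (+1)
  2027: Sat (+1)  2028: Mon (+2) ✓  2029: Tue (+1)  2030: Wed (+1)
Monday years: 1961, 1967, 1972, 1978, 1989, 1995, 2000, 2006, 2017, 2023, 2028 — 11 in total.

11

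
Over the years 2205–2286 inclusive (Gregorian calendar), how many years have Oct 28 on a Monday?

Track Oct 28's weekday year by year (advancing +1, or +2 across a Feb 29):
  2205: Mon ✓  2206: Tue (+1)  2207: Wed (+1)  2208: Fri (+2)  2209: Sat (+1)
  2210: Sun (+1)  2211: Mon (+1) ✓  2212: Wed (+2)  2213: Thu (+1)  2214: Fri (+1)
  2215: Sat (+1)  2216: Mon (+2) ✓  2217: Tue (+1)  2218: Wed (+1)  … (54 more years) …
  2273: Tue (+1)  2274: Wed (+1)  2275: Thu (+1)  2276: Sat (+2)  2277: Sun (+1)
  2278: Mon (+1) ✓  2279: Tue (+1)  2280: Thu (+2)  2281: Fri (+1)  2282: Sat (+1)
  2283: Sun (+1)  2284: Tue (+2)  2285: Wed (+1)  2286: Thu (+1)
Monday years: 2205, 2211, 2216, 2222, 2233, 2239, 2244, 2250, 2261, 2267, 2272, 2278 — 12 in total.

12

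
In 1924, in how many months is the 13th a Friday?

1

Check the 13th of each month of 1924: Jan 13: Sun, Feb 13: Wed, Mar 13: Thu, Apr 13: Sun, May 13: Tue, Jun 13: Fri, Jul 13: Sun, Aug 13: Wed, Sep 13: Sat, Oct 13: Mon, Nov 13: Thu, Dec 13: Sat.
Friday occurs in June — 1 month.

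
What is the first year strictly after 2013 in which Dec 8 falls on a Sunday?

2019

From one year to the next, a fixed date's weekday advances by 1, or by 2 when a Feb 29 lies between the two dates.
2013: December 8 is Sunday.
2014: Monday (+1)
2015: Tuesday (+1)
2016: Thursday (+2)
2017: Friday (+1)
2018: Saturday (+1)
2019: Sunday (+1)
Dec 8 falls on a Sunday in 2019.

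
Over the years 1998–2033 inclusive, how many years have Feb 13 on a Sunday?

6

Track Feb 13's weekday year by year (advancing +1, or +2 across a Feb 29):
  1998: Fri  1999: Sat (+1)  2000: Sun (+1) ✓  2001: Tue (+2)  2002: Wed (+1)
  2003: Thu (+1)  2004: Fri (+1)  2005: Sun (+2) ✓  2006: Mon (+1)  2007: Tue (+1)
  2008: Wed (+1)  2009: Fri (+2)  2010: Sat (+1)  2011: Sun (+1) ✓  … (8 more years) …
  2020: Thu (+1)  2021: Sat (+2)  2022: Sun (+1) ✓  2023: Mon (+1)  2024: Tue (+1)
  2025: Thu (+2)  2026: Fri (+1)  2027: Sat (+1)  2028: Sun (+1) ✓  2029: Tue (+2)
  2030: Wed (+1)  2031: Thu (+1)  2032: Fri (+1)  2033: Sun (+2) ✓
Sunday years: 2000, 2005, 2011, 2022, 2028, 2033 — 6 in total.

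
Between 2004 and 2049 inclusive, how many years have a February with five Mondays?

2

February has 28 days (29 in leap years); it has five Mondays when Monday falls among the first (month-length − 28) days — i.e. when February 1 is Monday in a leap year (never in a common year).
February 1 by year: 2004:Sun 2005:Tue 2006:Wed 2007:Thu 2008:Fri 2009:Sun 2010:Mon 2011:Tue 2012:Wed 2013:Fri 2014:Sat 2015:Sun 2016:Mon✓ 2017:Wed 2018:Thu …(16 more)… 2035:Thu 2036:Fri 2037:Sun 2038:Mon 2039:Tue 2040:Wed 2041:Fri 2042:Sat 2043:Sun 2044:Mon✓ 2045:Wed 2046:Thu 2047:Fri 2048:Sat 2049:Mon
Years with five Mondays: 2016, 2044 → 2.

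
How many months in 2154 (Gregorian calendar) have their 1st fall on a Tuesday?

Check the 1st of each month of 2154: Jan 1: Tue, Feb 1: Fri, Mar 1: Fri, Apr 1: Mon, May 1: Wed, Jun 1: Sat, Jul 1: Mon, Aug 1: Thu, Sep 1: Sun, Oct 1: Tue, Nov 1: Fri, Dec 1: Sun.
Tuesday occurs in January, October — 2 months.

2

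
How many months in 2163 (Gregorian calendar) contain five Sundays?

4

A month of length L has five Sundays iff its first Sunday is on day ≤ L−28 (so day 1–3 in a 31-day month, 1–2 in a 30-day month, day 1 in a leap February).
Checking each month of 2163: Jan starts Sat (31d) ✓; Feb starts Tue (28d); Mar starts Tue (31d); Apr starts Fri (30d); May starts Sun (31d) ✓; Jun starts Wed (30d); Jul starts Fri (31d) ✓; Aug starts Mon (31d); Sep starts Thu (30d); Oct starts Sat (31d) ✓; Nov starts Tue (30d); Dec starts Thu (31d).
Five-Sunday months: January, May, July, October → 4.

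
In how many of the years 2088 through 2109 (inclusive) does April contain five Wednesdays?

6

April has 30 days; it has five Wednesdays when Wednesday falls among the first (month-length − 28) days — i.e. when April 1 is one of Wednesday/Tuesday.
April 1 by year: 2088:Thu 2089:Fri 2090:Sat 2091:Sun 2092:Tue✓ 2093:Wed✓ 2094:Thu 2095:Fri 2096:Sun 2097:Mon 2098:Tue✓ 2099:Wed✓ 2100:Thu 2101:Fri 2102:Sat 2103:Sun 2104:Tue✓ 2105:Wed✓ 2106:Thu 2107:Fri 2108:Sun 2109:Mon
Years with five Wednesdays: 2092, 2093, 2098, 2099, 2104, 2105 → 6.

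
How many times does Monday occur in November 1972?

November 1972 has 30 days and begins on Wednesday.
The first Monday is November 6.
Mondays fall on 6, 13, 20, 27 — that's 4.

4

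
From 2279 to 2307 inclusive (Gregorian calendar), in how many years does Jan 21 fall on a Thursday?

4

Track Jan 21's weekday year by year (advancing +1, or +2 across a Feb 29):
  2279: Tue  2280: Wed (+1)  2281: Fri (+2)  2282: Sat (+1)  2283: Sun (+1)
  2284: Mon (+1)  2285: Wed (+2)  2286: Thu (+1) ✓  2287: Fri (+1)  2288: Sat (+1)
  2289: Mon (+2)  2290: Tue (+1)  2291: Wed (+1)  2292: Thu (+1) ✓  2293: Sat (+2)
  2294: Sun (+1)  2295: Mon (+1)  2296: Tue (+1)  2297: Thu (+2) ✓  2298: Fri (+1)
  2299: Sat (+1)  2300: Sun (+1)  2301: Mon (+1)  2302: Tue (+1)  2303: Wed (+1)
  2304: Thu (+1) ✓  2305: Sat (+2)  2306: Sun (+1)  2307: Mon (+1)
Thursday years: 2286, 2292, 2297, 2304 — 4 in total.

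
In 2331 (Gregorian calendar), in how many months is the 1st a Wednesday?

2

Check the 1st of each month of 2331: Jan 1: Thu, Feb 1: Sun, Mar 1: Sun, Apr 1: Wed, May 1: Fri, Jun 1: Mon, Jul 1: Wed, Aug 1: Sat, Sep 1: Tue, Oct 1: Thu, Nov 1: Sun, Dec 1: Tue.
Wednesday occurs in April, July — 2 months.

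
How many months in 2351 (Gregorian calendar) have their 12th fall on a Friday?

2

Check the 12th of each month of 2351: Jan 12: Fri, Feb 12: Mon, Mar 12: Mon, Apr 12: Thu, May 12: Sat, Jun 12: Tue, Jul 12: Thu, Aug 12: Sun, Sep 12: Wed, Oct 12: Fri, Nov 12: Mon, Dec 12: Wed.
Friday occurs in January, October — 2 months.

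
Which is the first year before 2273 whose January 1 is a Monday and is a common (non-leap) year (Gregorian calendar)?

Jan 1 advances by 2 weekdays after a leap year and by 1 after a common year.
2273: Jan 1 is Wednesday.
2272: Monday (leap)
2271: Sunday
2270: Saturday
2269: Friday
2268: Wednesday (leap)
2267: Tuesday
2266: Monday
2266 begins on a Monday and is a common year.

2266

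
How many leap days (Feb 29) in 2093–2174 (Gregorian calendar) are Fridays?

Leap years in 2093–2174: 19 of them.
Feb 29 weekday advances by 5 (mod 7) from one leap year to the next four years later (or differs when a century non-leap intervenes).
Leap-day weekdays: 2096:Wed 2104:Fri✓ 2108:Wed 2112:Mon 2116:Sat 2120:Thu 2124:Tue 2128:Sun 2132:Fri✓ 2136:Wed 2140:Mon 2144:Sat 2148:Thu 2152:Tue 2156:Sun 2160:Fri✓ 2164:Wed 2168:Mon 2172:Sat
Friday: 2104, 2132, 2160 → 3.

3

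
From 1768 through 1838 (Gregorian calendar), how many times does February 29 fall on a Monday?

4

Leap years in 1768–1838: 17 of them.
Feb 29 weekday advances by 5 (mod 7) from one leap year to the next four years later (or differs when a century non-leap intervenes).
Leap-day weekdays: 1768:Mon✓ 1772:Sat 1776:Thu 1780:Tue 1784:Sun 1788:Fri 1792:Wed 1796:Mon✓ 1804:Wed 1808:Mon✓ 1812:Sat 1816:Thu 1820:Tue 1824:Sun 1828:Fri 1832:Wed 1836:Mon✓
Monday: 1768, 1796, 1808, 1836 → 4.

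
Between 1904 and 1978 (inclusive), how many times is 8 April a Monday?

11

Track 8 April's weekday year by year (advancing +1, or +2 across a Feb 29):
  1904: Fri  1905: Sat (+1)  1906: Sun (+1)  1907: Mon (+1) ✓  1908: Wed (+2)
  1909: Thu (+1)  1910: Fri (+1)  1911: Sat (+1)  1912: Mon (+2) ✓  1913: Tue (+1)
  1914: Wed (+1)  1915: Thu (+1)  1916: Sat (+2)  1917: Sun (+1)  … (47 more years) …
  1965: Thu (+1)  1966: Fri (+1)  1967: Sat (+1)  1968: Mon (+2) ✓  1969: Tue (+1)
  1970: Wed (+1)  1971: Thu (+1)  1972: Sat (+2)  1973: Sun (+1)  1974: Mon (+1) ✓
  1975: Tue (+1)  1976: Thu (+2)  1977: Fri (+1)  1978: Sat (+1)
Monday years: 1907, 1912, 1918, 1929, 1935, 1940, 1946, 1957, 1963, 1968, 1974 — 11 in total.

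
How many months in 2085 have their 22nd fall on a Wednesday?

1

Check the 22nd of each month of 2085: Jan 22: Mon, Feb 22: Thu, Mar 22: Thu, Apr 22: Sun, May 22: Tue, Jun 22: Fri, Jul 22: Sun, Aug 22: Wed, Sep 22: Sat, Oct 22: Mon, Nov 22: Thu, Dec 22: Sat.
Wednesday occurs in August — 1 month.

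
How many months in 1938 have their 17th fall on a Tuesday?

1

Check the 17th of each month of 1938: Jan 17: Mon, Feb 17: Thu, Mar 17: Thu, Apr 17: Sun, May 17: Tue, Jun 17: Fri, Jul 17: Sun, Aug 17: Wed, Sep 17: Sat, Oct 17: Mon, Nov 17: Thu, Dec 17: Sat.
Tuesday occurs in May — 1 month.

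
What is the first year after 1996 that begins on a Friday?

1999

Jan 1 advances by 2 weekdays after a leap year and by 1 after a common year.
1996: Jan 1 is Monday (leap).
1997: Wednesday
1998: Thursday
1999: Friday
1999 begins on a Friday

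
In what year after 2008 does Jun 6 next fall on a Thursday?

From one year to the next, a fixed date's weekday advances by 1, or by 2 when a Feb 29 lies between the two dates.
2008: June 6 is Friday.
2009: Saturday (+1)
2010: Sunday (+1)
2011: Monday (+1)
2012: Wednesday (+2)
2013: Thursday (+1)
Jun 6 falls on a Thursday in 2013.

2013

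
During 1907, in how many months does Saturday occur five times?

4

A month of length L has five Saturdays iff its first Saturday is on day ≤ L−28 (so day 1–3 in a 31-day month, 1–2 in a 30-day month, day 1 in a leap February).
Checking each month of 1907: Jan starts Tue (31d); Feb starts Fri (28d); Mar starts Fri (31d) ✓; Apr starts Mon (30d); May starts Wed (31d); Jun starts Sat (30d) ✓; Jul starts Mon (31d); Aug starts Thu (31d) ✓; Sep starts Sun (30d); Oct starts Tue (31d); Nov starts Fri (30d) ✓; Dec starts Sun (31d).
Five-Saturday months: March, June, August, November → 4.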